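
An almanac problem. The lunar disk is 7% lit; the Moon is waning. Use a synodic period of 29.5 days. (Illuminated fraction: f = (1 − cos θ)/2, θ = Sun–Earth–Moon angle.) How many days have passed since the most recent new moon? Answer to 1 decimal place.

27.0 days

From f = (1 − cos θ)/2: cos θ = 1 − 2×0.07 = 0.860; arccos → 30.7°.
Waning ⇒ past full, so θ = 360° − 30.7° = 329.3°.
That fraction of the synodic month is 329.3/360 × 29.5 d ≈ 26.99 d.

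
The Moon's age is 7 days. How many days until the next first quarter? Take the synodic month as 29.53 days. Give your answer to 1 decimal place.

First quarter is 0.25 of the way through the cycle: age 0.25 × 29.53 = 7.383 d.
That is 7.383 − 7 = 0.383 days ahead.

0.4 days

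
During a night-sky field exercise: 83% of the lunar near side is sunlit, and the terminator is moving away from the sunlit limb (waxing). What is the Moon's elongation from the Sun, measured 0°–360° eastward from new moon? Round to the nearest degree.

From f = (1 − cos θ)/2: cos θ = 1 − 2×0.83 = -0.660; arccos → 131.3°.
Before full moon the principal value applies: θ = 131.3°.

131°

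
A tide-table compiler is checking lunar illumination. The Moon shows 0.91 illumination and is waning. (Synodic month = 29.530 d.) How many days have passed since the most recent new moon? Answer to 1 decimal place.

17.6 days

cos θ = 1 − 2f = -0.820, giving a principal value of 145.1°.
Since the Moon is past full (waning), take the reflex angle: θ = 360° − 145.1° = 214.9°.
At 360°/29.530 d per day, 214.9° corresponds to 17.63 days.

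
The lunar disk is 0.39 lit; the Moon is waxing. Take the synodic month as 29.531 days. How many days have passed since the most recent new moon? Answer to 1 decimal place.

6.3 days

Invert f = (1 − cos θ)/2 to get cos θ = 1 − 2(0.39) = 0.220, hence θ₀ = arccos 0.220 = 77.3°.
Waxing ⇒ before full, so θ = 77.3°.
Age = 29.531 × 77.3°/360° ≈ 6.34 days.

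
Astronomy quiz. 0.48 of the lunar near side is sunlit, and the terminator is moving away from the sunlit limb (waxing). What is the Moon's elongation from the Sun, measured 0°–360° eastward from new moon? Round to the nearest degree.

From f = (1 − cos θ)/2: cos θ = 1 − 2×0.48 = 0.040; arccos → 87.7°.
Before full moon the principal value applies: θ = 87.7°.

88°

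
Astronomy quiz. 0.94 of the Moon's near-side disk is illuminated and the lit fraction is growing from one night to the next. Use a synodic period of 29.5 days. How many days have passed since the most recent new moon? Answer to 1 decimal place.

From f = (1 − cos θ)/2: cos θ = 1 − 2×0.94 = -0.880; arccos → 151.6°.
Before full moon the principal value applies: θ = 151.6°.
That fraction of the synodic month is 151.6/360 × 29.5 d ≈ 12.43 d.

12.4 days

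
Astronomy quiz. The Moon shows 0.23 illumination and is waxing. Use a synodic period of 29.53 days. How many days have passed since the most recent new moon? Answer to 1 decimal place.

cos θ = 1 − 2f = 0.540, giving a principal value of 57.3°.
Before full moon the principal value applies: θ = 57.3°.
Age = 29.53 × 57.3°/360° ≈ 4.70 days.

4.7 days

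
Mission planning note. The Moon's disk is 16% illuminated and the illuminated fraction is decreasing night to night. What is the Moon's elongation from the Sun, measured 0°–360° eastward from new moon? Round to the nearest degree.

313°

Invert f = (1 − cos θ)/2 to get cos θ = 1 − 2(0.16) = 0.680, hence θ₀ = arccos 0.680 = 47.2°.
Since the Moon is past full (waning), take the reflex angle: θ = 360° − 47.2° = 312.8°.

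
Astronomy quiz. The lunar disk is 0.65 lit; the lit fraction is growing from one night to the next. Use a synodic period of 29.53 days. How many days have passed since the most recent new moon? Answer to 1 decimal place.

8.8 days

From f = (1 − cos θ)/2: cos θ = 1 − 2×0.65 = -0.300; arccos → 107.5°.
The Moon is waxing (0°–180°), so θ = 107.5° directly.
Age = 29.53 × 107.5°/360° ≈ 8.81 days.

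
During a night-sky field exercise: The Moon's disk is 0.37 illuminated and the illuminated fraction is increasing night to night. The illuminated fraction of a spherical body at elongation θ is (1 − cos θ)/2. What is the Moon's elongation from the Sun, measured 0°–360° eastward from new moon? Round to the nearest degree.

Invert f = (1 − cos θ)/2 to get cos θ = 1 − 2(0.37) = 0.260, hence θ₀ = arccos 0.260 = 74.9°.
Waxing ⇒ before full, so θ = 74.9°.

75°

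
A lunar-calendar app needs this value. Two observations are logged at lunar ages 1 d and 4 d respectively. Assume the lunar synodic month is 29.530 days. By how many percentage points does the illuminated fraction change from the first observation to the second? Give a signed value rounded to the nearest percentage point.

+16 pp

First observation: θ = 360°·1/29.530 = 12.2°, so f = 0.011.
Second observation: θ = 48.8°, f = 0.170.
Δf = 0.170 − 0.011 = +0.159, i.e. +16 pp.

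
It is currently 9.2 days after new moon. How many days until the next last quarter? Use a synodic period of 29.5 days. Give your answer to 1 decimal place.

12.9 days

Last quarter occurs at elongation 270°, i.e. at age 29.5 × 270/360 = 22.125 d.
So 12.925 days remain (22.125 − 9.2).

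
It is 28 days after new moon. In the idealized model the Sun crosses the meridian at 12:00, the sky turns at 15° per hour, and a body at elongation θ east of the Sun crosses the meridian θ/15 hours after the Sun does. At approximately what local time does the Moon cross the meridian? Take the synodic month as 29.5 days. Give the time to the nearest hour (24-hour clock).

Phase angle: θ = 360°·(28 d)/(29.5 d) = 341.7°.
Delay after the Sun = 341.7° / (15°/h) ≈ 22.78 h.
12:00 + 22.78 h ≈ 10:47 → 11:00 to the nearest hour.

11:00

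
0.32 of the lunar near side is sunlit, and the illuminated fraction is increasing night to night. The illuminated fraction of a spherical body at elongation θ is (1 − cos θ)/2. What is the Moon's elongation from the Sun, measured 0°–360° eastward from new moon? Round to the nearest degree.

69°

cos θ = 1 − 2f = 0.360, giving a principal value of 68.9°.
Before full moon the principal value applies: θ = 68.9°.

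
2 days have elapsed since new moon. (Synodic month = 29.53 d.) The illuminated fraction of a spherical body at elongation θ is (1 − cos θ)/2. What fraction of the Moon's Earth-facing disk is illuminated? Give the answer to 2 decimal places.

Phase angle: θ = 360°·(2 d)/(29.53 d) = 24.4°.
cos 24.4° = 0.911, so f = (1 − 0.911)/2 = 0.045.

0.04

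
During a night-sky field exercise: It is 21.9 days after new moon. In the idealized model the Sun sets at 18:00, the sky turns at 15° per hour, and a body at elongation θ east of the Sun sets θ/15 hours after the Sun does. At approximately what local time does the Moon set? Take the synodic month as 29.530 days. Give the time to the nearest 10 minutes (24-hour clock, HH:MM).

Phase angle: θ = 360°·(21.9 d)/(29.530 d) = 267.0°.
Delay after the Sun = 267.0° / (15°/h) ≈ 17.80 h.
18:00 + 17.799 h ≈ 11:48 → 11:50 to the nearest ten minutes.

11:50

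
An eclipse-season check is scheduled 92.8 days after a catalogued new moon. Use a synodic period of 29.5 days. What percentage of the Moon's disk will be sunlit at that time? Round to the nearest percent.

92.8 d spans 3 complete synodic months (3 × 29.5 = 88.50 d) plus 4.30 d.
Elongation θ = 360° × 4.30/29.5 ≈ 52.5°.
cos 52.5° = 0.609, so f = (1 − 0.609)/2 = 0.195, so 20%.

20%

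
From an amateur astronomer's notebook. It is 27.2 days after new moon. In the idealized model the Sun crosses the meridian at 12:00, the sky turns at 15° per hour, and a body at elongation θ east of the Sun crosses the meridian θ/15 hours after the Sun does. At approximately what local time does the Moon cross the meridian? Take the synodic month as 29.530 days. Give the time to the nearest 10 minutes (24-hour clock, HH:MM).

10:10

Phase angle: θ = 360°·(27.2 d)/(29.530 d) = 331.6°.
The Moon trails the Sun by θ/15 = 331.6/15 ≈ 22.11 hours.
12:00 + 22.106 h ≈ 10:06 → 10:10 to the nearest ten minutes.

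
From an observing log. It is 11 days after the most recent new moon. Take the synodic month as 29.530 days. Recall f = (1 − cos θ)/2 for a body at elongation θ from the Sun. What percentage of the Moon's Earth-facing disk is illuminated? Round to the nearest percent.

85%

Phase angle: θ = 360°·(11 d)/(29.530 d) = 134.1°.
With cos θ = (-0.696), the lit fraction is (1 − (-0.696))/2 ≈ 0.848, so 85%.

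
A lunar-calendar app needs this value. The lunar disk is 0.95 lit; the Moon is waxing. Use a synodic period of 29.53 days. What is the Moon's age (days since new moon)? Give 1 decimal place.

12.6 days

From f = (1 − cos θ)/2: cos θ = 1 − 2×0.95 = -0.900; arccos → 154.2°.
The Moon is waxing (0°–180°), so θ = 154.2° directly.
That fraction of the synodic month is 154.2/360 × 29.53 d ≈ 12.65 d.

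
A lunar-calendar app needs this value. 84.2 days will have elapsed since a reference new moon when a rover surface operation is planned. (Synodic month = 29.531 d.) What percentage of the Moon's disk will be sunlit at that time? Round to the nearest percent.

84.2/29.531 = 2.851 lunations, so 2 complete cycles and 25.14 d into the next.
The Moon has covered 25.14/29.531 of its cycle, so θ ≈ 360° × 25.14/29.531 = 306.4°.
Illuminated fraction = (1 − cos 306.4°)/2 = (1 − 0.594)/2 ≈ 0.203, so 20%.

20%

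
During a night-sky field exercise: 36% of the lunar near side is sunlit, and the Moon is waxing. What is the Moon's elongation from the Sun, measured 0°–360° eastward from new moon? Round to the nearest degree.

74°

From f = (1 − cos θ)/2: cos θ = 1 − 2×0.36 = 0.280; arccos → 73.7°.
Before full moon the principal value applies: θ = 73.7°.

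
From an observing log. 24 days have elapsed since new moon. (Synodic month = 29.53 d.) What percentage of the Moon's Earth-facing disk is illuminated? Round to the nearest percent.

31%

Phase angle: θ = 360°·(24 d)/(29.53 d) = 292.6°.
cos 292.6° = 0.384, so f = (1 − 0.384)/2 = 0.308, so 31%.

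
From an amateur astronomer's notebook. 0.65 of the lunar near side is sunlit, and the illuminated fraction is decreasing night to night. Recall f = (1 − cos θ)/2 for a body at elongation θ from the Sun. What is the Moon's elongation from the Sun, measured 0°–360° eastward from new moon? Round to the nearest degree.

253°

cos θ = 1 − 2f = -0.300, giving a principal value of 107.5°.
Waning ⇒ past full, so θ = 360° − 107.5° = 252.5°.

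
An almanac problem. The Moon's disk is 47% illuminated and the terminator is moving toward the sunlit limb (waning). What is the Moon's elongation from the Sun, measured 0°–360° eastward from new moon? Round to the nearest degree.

From f = (1 − cos θ)/2: cos θ = 1 − 2×0.47 = 0.060; arccos → 86.6°.
Since the Moon is past full (waning), take the reflex angle: θ = 360° − 86.6° = 273.4°.

273°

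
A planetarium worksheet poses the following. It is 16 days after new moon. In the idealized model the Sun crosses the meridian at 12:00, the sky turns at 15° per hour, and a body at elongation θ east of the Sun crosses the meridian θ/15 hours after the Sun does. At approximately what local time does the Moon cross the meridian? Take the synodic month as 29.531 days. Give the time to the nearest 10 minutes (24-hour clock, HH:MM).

Elongation θ = 360° × 16/29.531 ≈ 195.0°.
At 15° of sky rotation per hour, 195.0° corresponds to a 13.00 h lag.
12:00 + 13.003 h ≈ 01:00 → 01:00 to the nearest ten minutes.

01:00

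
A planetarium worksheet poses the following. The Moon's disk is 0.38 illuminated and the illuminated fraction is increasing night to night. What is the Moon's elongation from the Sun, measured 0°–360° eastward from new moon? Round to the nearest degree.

From f = (1 − cos θ)/2: cos θ = 1 − 2×0.38 = 0.240; arccos → 76.1°.
Waxing ⇒ before full, so θ = 76.1°.

76°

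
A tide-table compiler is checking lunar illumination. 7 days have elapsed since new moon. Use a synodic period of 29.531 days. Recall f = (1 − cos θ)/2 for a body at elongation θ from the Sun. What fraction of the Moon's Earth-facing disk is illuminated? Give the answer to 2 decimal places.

0.46

The Moon has covered 7/29.531 of its cycle, so θ ≈ 360° × 7/29.531 = 85.3°.
cos 85.3° = 0.081, so f = (1 − 0.081)/2 = 0.459.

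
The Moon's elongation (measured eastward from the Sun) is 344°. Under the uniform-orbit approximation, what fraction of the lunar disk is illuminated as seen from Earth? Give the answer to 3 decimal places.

0.019

f = (1 − cos 344°)/2 = (1 − 0.961)/2 ≈ 0.019.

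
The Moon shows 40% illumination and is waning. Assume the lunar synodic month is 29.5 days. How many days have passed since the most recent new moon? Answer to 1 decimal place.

23.1 days

Invert f = (1 − cos θ)/2 to get cos θ = 1 − 2(0.40) = 0.200, hence θ₀ = arccos 0.200 = 78.5°.
Since the Moon is past full (waning), take the reflex angle: θ = 360° − 78.5° = 281.5°.
Age = 29.5 × 281.5°/360° ≈ 23.07 days.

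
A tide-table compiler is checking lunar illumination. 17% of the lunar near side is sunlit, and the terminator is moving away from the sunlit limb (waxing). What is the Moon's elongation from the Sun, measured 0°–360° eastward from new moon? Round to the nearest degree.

cos θ = 1 − 2f = 0.660, giving a principal value of 48.7°.
Waxing ⇒ before full, so θ = 48.7°.

49°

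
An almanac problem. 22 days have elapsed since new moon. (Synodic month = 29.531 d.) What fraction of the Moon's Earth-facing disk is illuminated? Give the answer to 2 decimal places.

0.52

Phase angle: θ = 360°·(22 d)/(29.531 d) = 268.2°.
cos 268.2° = (-0.032), so f = (1 − (-0.032))/2 = 0.516.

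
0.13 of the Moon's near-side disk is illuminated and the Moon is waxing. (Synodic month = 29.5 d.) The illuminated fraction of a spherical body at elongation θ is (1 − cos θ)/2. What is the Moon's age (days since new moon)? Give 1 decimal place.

Invert f = (1 − cos θ)/2 to get cos θ = 1 − 2(0.13) = 0.740, hence θ₀ = arccos 0.740 = 42.3°.
Before full moon the principal value applies: θ = 42.3°.
That fraction of the synodic month is 42.3/360 × 29.5 d ≈ 3.46 d.

3.5 days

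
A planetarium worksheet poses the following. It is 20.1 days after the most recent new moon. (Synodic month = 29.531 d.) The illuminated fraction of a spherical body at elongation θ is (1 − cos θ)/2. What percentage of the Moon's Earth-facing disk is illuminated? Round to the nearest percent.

71%

The Moon has covered 20.1/29.531 of its cycle, so θ ≈ 360° × 20.1/29.531 = 245.0°.
With cos θ = (-0.422), the lit fraction is (1 − (-0.422))/2 ≈ 0.711, so 71%.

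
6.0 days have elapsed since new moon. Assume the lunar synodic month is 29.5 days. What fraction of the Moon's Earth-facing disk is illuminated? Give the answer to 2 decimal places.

0.36

Elongation θ = 360° × 6.0/29.5 ≈ 73.2°.
cos 73.2° = 0.289, so f = (1 − 0.289)/2 = 0.356.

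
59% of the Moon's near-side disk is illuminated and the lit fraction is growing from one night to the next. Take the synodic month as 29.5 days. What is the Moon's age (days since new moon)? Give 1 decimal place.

cos θ = 1 − 2f = -0.180, giving a principal value of 100.4°.
Before full moon the principal value applies: θ = 100.4°.
At 360°/29.5 d per day, 100.4° corresponds to 8.22 days.

8.2 days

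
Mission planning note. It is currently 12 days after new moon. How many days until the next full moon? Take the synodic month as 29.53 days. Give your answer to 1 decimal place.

Full moon occurs at elongation 180°, i.e. at age 29.53 × 180/360 = 14.765 d.
So 2.765 days remain (14.765 − 12).

2.8 days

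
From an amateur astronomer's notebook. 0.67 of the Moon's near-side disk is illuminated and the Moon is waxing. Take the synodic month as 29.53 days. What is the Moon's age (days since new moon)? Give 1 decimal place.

Invert f = (1 − cos θ)/2 to get cos θ = 1 − 2(0.67) = -0.340, hence θ₀ = arccos -0.340 = 109.9°.
Before full moon the principal value applies: θ = 109.9°.
Age = 29.53 × 109.9°/360° ≈ 9.01 days.

9.0 days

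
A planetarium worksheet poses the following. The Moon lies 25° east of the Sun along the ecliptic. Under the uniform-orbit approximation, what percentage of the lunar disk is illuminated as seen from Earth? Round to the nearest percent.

5%

f = (1 − cos 25°)/2 = (1 − 0.906)/2 ≈ 0.047, i.e. 5%.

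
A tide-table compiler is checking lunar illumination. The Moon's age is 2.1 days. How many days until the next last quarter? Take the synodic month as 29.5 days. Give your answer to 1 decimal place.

20.0 days

Last quarter occurs at elongation 270°, i.e. at age 29.5 × 270/360 = 22.125 d.
That is 22.125 − 2.1 = 20.025 days ahead.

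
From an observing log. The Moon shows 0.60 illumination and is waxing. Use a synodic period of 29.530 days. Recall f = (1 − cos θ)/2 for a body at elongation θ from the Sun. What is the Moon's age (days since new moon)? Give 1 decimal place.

8.3 days

cos θ = 1 − 2f = -0.200, giving a principal value of 101.5°.
The Moon is waxing (0°–180°), so θ = 101.5° directly.
At 360°/29.530 d per day, 101.5° corresponds to 8.33 days.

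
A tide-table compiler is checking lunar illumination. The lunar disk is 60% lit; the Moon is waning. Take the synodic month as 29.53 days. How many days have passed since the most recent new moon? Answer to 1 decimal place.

21.2 days

From f = (1 − cos θ)/2: cos θ = 1 − 2×0.60 = -0.200; arccos → 101.5°.
Waning ⇒ past full, so θ = 360° − 101.5° = 258.5°.
Age = 29.53 × 258.5°/360° ≈ 21.20 days.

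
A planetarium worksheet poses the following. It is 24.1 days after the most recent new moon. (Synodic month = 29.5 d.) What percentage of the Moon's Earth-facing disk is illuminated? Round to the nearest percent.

30%

Phase angle: θ = 360°·(24.1 d)/(29.5 d) = 294.1°.
Illuminated fraction = (1 − cos 294.1°)/2 = (1 − 0.408)/2 ≈ 0.296, so 30%.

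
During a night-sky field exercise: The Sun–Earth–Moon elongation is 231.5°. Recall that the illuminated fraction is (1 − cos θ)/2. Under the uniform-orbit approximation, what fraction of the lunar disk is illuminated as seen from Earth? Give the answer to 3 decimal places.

f = (1 − cos 231.5°)/2 = (1 − (-0.623))/2 ≈ 0.811.

0.811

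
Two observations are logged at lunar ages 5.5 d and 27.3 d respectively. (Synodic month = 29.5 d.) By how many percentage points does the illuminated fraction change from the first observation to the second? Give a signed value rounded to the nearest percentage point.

θ₁ = 360° × 5.5/29.5 = 67.1°, f₁ = (1 − cos θ₁)/2 = 0.306.
θ₂ = 360° × 27.3/29.5 = 333.2°, f₂ = (1 − cos θ₂)/2 = 0.054.
Change = f₂ − f₁ = -0.252 → -25 percentage points.

-25 pp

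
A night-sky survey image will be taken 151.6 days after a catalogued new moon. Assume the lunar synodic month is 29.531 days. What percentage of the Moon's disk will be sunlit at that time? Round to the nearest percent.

17%

151.6/29.531 = 5.134 lunations, so 5 complete cycles and 3.94 d into the next.
Elongation θ = 360° × 3.94/29.531 ≈ 48.1°.
cos 48.1° = 0.668, so f = (1 − 0.668)/2 = 0.166, so 17%.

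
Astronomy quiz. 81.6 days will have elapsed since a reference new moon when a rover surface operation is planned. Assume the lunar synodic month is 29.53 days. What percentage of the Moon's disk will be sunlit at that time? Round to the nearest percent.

81.6/29.53 = 2.763 lunations, so 2 complete cycles and 22.54 d into the next.
The Moon has covered 22.54/29.53 of its cycle, so θ ≈ 360° × 22.54/29.53 = 274.8°.
Illuminated fraction = (1 − cos 274.8°)/2 = (1 − 0.083)/2 ≈ 0.458, so 46%.

46%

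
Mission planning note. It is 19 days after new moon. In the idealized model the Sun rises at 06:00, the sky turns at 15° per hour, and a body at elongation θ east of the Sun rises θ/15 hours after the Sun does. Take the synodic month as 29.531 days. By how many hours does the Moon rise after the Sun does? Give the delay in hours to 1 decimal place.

15.4 h

The Moon has covered 19/29.531 of its cycle, so θ ≈ 360° × 19/29.531 = 231.6°.
Delay after the Sun = 231.6° / (15°/h) ≈ 15.44 h.
So the Moon rises 15.44 h after the Sun.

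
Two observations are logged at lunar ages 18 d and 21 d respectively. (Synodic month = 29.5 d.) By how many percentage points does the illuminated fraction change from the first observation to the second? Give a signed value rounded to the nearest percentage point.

First observation: θ = 360°·18/29.5 = 219.7°, so f = 0.885.
Second observation: θ = 256.3°, f = 0.619.
Δf = 0.619 − 0.885 = -0.266, i.e. -27 pp.

-27 pp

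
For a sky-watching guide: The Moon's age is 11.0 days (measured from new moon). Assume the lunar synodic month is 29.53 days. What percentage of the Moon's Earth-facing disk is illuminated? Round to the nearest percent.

85%

Elongation θ = 360° × 11.0/29.53 ≈ 134.1°.
cos 134.1° = (-0.696), so f = (1 − (-0.696))/2 = 0.848, so 85%.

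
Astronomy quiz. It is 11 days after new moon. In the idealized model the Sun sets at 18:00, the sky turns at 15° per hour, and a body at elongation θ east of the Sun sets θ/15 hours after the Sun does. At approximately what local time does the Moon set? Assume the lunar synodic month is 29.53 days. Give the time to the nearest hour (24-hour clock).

03:00

The Moon has covered 11/29.53 of its cycle, so θ ≈ 360° × 11/29.53 = 134.1°.
Delay after the Sun = 134.1° / (15°/h) ≈ 8.94 h.
18:00 + 8.94 h ≈ 02:56 → 03:00 to the nearest hour.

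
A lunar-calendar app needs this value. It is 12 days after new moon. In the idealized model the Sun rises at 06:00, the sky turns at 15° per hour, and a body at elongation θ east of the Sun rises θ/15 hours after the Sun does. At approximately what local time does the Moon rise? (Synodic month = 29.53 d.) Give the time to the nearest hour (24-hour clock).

Elongation θ = 360° × 12/29.53 ≈ 146.3°.
The Moon trails the Sun by θ/15 = 146.3/15 ≈ 9.75 hours.
06:00 + 9.75 h ≈ 15:45 → 16:00 to the nearest hour.

16:00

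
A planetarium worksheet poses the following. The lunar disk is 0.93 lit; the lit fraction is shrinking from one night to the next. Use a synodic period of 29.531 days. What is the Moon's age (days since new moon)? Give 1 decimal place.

From f = (1 − cos θ)/2: cos θ = 1 − 2×0.93 = -0.860; arccos → 149.3°.
Waning ⇒ past full, so θ = 360° − 149.3° = 210.7°.
That fraction of the synodic month is 210.7/360 × 29.531 d ≈ 17.28 d.

17.3 days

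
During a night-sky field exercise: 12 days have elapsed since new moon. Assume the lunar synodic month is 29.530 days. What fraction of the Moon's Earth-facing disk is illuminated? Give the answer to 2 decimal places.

Elongation θ = 360° × 12/29.530 ≈ 146.3°.
Illuminated fraction = (1 − cos 146.3°)/2 = (1 − (-0.832))/2 ≈ 0.916.

0.92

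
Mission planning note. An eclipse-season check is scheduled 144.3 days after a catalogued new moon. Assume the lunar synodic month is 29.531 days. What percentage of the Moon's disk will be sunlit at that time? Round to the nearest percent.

12%

Reduce mod P: 144.3 − 4×29.531 = 26.18 d into the current lunation.
Phase angle: θ = 360°·(26.18 d)/(29.531 d) = 319.1°.
Illuminated fraction = (1 − cos 319.1°)/2 = (1 − 0.756)/2 ≈ 0.122, so 12%.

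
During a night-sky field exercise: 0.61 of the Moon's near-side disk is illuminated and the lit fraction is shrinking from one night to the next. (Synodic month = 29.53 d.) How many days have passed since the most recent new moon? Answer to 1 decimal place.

cos θ = 1 − 2f = -0.220, giving a principal value of 102.7°.
A waning Moon lies in 180°–360°, so θ = 360° − 102.7° = 257.3°.
At 360°/29.53 d per day, 257.3° corresponds to 21.11 days.

21.1 days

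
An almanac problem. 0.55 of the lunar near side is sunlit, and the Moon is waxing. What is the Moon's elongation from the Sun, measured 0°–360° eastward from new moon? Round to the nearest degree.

cos θ = 1 − 2f = -0.100, giving a principal value of 95.7°.
Waxing ⇒ before full, so θ = 95.7°.

96°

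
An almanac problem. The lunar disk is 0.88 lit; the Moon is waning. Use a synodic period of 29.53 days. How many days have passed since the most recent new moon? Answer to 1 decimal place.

18.1 days

Invert f = (1 − cos θ)/2 to get cos θ = 1 − 2(0.88) = -0.760, hence θ₀ = arccos -0.760 = 139.5°.
Waning ⇒ past full, so θ = 360° − 139.5° = 220.5°.
Age = 29.53 × 220.5°/360° ≈ 18.09 days.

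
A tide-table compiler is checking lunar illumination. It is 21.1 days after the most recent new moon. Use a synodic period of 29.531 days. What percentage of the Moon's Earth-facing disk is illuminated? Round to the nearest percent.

61%

The Moon has covered 21.1/29.531 of its cycle, so θ ≈ 360° × 21.1/29.531 = 257.2°.
cos 257.2° = (-0.221), so f = (1 − (-0.221))/2 = 0.611, so 61%.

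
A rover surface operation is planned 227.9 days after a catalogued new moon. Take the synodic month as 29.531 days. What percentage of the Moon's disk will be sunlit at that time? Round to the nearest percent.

Reduce mod P: 227.9 − 7×29.531 = 21.18 d into the current lunation.
Phase angle: θ = 360°·(21.18 d)/(29.531 d) = 258.2°.
Illuminated fraction = (1 − cos 258.2°)/2 = (1 − (-0.204))/2 ≈ 0.602, so 60%.

60%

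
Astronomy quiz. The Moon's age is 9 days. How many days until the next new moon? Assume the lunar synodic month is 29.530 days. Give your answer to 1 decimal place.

20.5 days

The next new moon completes the synodic month: 29.530 − 9 = 20.530 days.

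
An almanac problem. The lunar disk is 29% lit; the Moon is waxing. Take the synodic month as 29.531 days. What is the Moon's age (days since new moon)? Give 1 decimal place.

5.3 days

cos θ = 1 − 2f = 0.420, giving a principal value of 65.2°.
The Moon is waxing (0°–180°), so θ = 65.2° directly.
Age = 29.531 × 65.2°/360° ≈ 5.35 days.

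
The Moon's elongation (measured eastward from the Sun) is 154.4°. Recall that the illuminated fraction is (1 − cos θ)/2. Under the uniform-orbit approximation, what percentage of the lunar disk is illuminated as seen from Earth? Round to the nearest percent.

Half-versine of 154.4°: (1 − (-0.902))/2 = 0.951, i.e. 95%.

95%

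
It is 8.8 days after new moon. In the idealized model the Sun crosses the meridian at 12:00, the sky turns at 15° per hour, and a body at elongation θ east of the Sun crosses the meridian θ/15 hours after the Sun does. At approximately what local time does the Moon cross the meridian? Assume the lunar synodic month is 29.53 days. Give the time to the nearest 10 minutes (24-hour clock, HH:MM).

19:10

Phase angle: θ = 360°·(8.8 d)/(29.53 d) = 107.3°.
Delay after the Sun = 107.3° / (15°/h) ≈ 7.15 h.
12:00 + 7.152 h ≈ 19:09 → 19:10 to the nearest ten minutes.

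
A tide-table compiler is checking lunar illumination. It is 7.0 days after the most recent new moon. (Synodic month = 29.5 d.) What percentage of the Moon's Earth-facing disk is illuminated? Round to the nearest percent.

46%

The Moon has covered 7.0/29.5 of its cycle, so θ ≈ 360° × 7.0/29.5 = 85.4°.
With cos θ = 0.080, the lit fraction is (1 − 0.080)/2 ≈ 0.460, so 46%.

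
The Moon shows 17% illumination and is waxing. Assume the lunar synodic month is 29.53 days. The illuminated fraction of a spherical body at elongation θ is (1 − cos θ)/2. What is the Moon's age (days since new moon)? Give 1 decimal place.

4.0 days

From f = (1 − cos θ)/2: cos θ = 1 − 2×0.17 = 0.660; arccos → 48.7°.
The Moon is waxing (0°–180°), so θ = 48.7° directly.
That fraction of the synodic month is 48.7/360 × 29.53 d ≈ 3.99 d.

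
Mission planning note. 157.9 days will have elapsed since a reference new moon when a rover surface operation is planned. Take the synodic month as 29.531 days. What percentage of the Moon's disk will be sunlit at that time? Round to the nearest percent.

79%

Reduce mod P: 157.9 − 5×29.531 = 10.25 d into the current lunation.
Elongation θ = 360° × 10.25/29.531 ≈ 124.9°.
With cos θ = (-0.572), the lit fraction is (1 − (-0.572))/2 ≈ 0.786, so 79%.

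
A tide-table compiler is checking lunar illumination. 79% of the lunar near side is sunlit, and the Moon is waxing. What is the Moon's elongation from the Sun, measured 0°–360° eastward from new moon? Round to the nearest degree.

Invert f = (1 − cos θ)/2 to get cos θ = 1 − 2(0.79) = -0.580, hence θ₀ = arccos -0.580 = 125.5°.
Before full moon the principal value applies: θ = 125.5°.

125°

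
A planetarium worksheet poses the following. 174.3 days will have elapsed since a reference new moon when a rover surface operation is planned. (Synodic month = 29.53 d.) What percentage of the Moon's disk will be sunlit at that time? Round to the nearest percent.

174.3/29.53 = 5.902 lunations, so 5 complete cycles and 26.65 d into the next.
Phase angle: θ = 360°·(26.65 d)/(29.53 d) = 324.9°.
With cos θ = 0.818, the lit fraction is (1 − 0.818)/2 ≈ 0.091, so 9%.

9%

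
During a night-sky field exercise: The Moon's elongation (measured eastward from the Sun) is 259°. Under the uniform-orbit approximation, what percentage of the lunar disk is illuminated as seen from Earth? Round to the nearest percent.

Half-versine of 259°: (1 − (-0.191))/2 = 0.595, i.e. 60%.

60%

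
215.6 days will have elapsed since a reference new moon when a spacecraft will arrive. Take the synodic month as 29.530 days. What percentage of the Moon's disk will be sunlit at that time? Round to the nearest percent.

215.6/29.530 = 7.301 lunations, so 7 complete cycles and 8.89 d into the next.
Phase angle: θ = 360°·(8.89 d)/(29.530 d) = 108.4°.
Illuminated fraction = (1 − cos 108.4°)/2 = (1 − (-0.315))/2 ≈ 0.658, so 66%.

66%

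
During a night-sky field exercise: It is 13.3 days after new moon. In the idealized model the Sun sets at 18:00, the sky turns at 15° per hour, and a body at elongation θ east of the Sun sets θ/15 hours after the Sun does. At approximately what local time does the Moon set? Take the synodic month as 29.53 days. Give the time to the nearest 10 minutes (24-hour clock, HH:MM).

04:50

Elongation θ = 360° × 13.3/29.53 ≈ 162.1°.
Delay after the Sun = 162.1° / (15°/h) ≈ 10.81 h.
18:00 + 10.809 h ≈ 04:49 → 04:50 to the nearest ten minutes.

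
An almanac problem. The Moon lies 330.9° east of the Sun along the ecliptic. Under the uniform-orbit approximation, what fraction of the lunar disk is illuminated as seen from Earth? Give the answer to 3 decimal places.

0.063

cos 330.9° = 0.874, so f = (1 − 0.874)/2 = 0.063.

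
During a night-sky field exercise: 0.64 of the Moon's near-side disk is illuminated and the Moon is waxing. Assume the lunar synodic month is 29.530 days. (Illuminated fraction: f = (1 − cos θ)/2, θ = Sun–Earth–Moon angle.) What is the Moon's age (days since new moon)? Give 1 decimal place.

Invert f = (1 − cos θ)/2 to get cos θ = 1 − 2(0.64) = -0.280, hence θ₀ = arccos -0.280 = 106.3°.
The Moon is waxing (0°–180°), so θ = 106.3° directly.
That fraction of the synodic month is 106.3/360 × 29.530 d ≈ 8.72 d.

8.7 days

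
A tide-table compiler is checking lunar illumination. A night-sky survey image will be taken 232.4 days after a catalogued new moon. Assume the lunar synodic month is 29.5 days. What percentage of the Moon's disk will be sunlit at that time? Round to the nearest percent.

14%

232.4/29.5 = 7.878 lunations, so 7 complete cycles and 25.90 d into the next.
Elongation θ = 360° × 25.90/29.5 ≈ 316.1°.
cos 316.1° = 0.720, so f = (1 − 0.720)/2 = 0.140, so 14%.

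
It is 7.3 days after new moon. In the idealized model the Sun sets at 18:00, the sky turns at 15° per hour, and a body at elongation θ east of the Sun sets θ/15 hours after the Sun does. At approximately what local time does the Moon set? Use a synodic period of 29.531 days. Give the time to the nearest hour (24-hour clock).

Elongation θ = 360° × 7.3/29.531 ≈ 89.0°.
Delay after the Sun = 89.0° / (15°/h) ≈ 5.93 h.
18:00 + 5.93 h ≈ 23:56 → 00:00 to the nearest hour.

00:00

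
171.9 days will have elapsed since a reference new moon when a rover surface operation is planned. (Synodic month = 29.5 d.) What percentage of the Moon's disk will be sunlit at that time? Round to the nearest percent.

171.9/29.5 = 5.827 lunations, so 5 complete cycles and 24.40 d into the next.
The Moon has covered 24.40/29.5 of its cycle, so θ ≈ 360° × 24.40/29.5 = 297.8°.
cos 297.8° = 0.466, so f = (1 − 0.466)/2 = 0.267, so 27%.

27%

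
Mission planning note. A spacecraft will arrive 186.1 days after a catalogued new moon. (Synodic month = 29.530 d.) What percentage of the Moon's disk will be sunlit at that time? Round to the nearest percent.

186.1/29.530 = 6.302 lunations, so 6 complete cycles and 8.92 d into the next.
Phase angle: θ = 360°·(8.92 d)/(29.530 d) = 108.7°.
cos 108.7° = (-0.321), so f = (1 − (-0.321))/2 = 0.661, so 66%.

66%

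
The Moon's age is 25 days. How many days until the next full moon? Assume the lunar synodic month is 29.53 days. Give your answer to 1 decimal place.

19.3 days

Full moon is 0.5 of the way through the cycle: age 0.5 × 29.53 = 14.765 d.
This lunation's full moon (14.765 d) has passed, so add one period: 44.295 − 25 = 19.295 days.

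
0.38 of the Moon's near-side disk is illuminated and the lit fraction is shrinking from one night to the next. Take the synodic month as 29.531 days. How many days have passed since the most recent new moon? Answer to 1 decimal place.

cos θ = 1 − 2f = 0.240, giving a principal value of 76.1°.
Since the Moon is past full (waning), take the reflex angle: θ = 360° − 76.1° = 283.9°.
That fraction of the synodic month is 283.9/360 × 29.531 d ≈ 23.29 d.

23.3 days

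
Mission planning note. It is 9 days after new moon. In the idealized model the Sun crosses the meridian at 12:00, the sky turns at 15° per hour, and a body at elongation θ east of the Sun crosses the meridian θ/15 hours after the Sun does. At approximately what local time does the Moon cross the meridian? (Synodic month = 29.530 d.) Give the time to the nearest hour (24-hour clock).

19:00

Phase angle: θ = 360°·(9 d)/(29.530 d) = 109.7°.
At 15° of sky rotation per hour, 109.7° corresponds to a 7.31 h lag.
12:00 + 7.31 h ≈ 19:19 → 19:00 to the nearest hour.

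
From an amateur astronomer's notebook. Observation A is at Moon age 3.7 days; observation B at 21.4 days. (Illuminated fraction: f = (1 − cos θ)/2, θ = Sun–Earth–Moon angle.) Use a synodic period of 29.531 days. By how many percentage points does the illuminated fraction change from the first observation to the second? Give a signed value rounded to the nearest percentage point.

+43 percentage points

First observation: θ = 360°·3.7/29.531 = 45.1°, so f = 0.147.
Second observation: θ = 260.9°, f = 0.579.
Δf = 0.579 − 0.147 = +0.432, i.e. +43 pp.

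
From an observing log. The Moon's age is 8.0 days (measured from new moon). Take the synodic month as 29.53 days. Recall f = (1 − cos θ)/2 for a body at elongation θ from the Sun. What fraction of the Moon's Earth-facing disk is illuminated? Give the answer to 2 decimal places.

Elongation θ = 360° × 8.0/29.53 ≈ 97.5°.
Illuminated fraction = (1 − cos 97.5°)/2 = (1 − (-0.131))/2 ≈ 0.566.

0.57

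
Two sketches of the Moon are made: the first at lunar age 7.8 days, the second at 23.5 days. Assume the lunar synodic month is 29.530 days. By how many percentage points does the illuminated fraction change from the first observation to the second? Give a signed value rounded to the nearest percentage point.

-19 pp

θ₁ = 360° × 7.8/29.530 = 95.1°, f₁ = (1 − cos θ₁)/2 = 0.544.
θ₂ = 360° × 23.5/29.530 = 286.5°, f₂ = (1 − cos θ₂)/2 = 0.358.
Change = f₂ − f₁ = -0.186 → -19 percentage points.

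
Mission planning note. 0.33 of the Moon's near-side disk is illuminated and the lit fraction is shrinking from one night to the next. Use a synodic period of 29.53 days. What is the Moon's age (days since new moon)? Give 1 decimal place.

From f = (1 − cos θ)/2: cos θ = 1 − 2×0.33 = 0.340; arccos → 70.1°.
Since the Moon is past full (waning), take the reflex angle: θ = 360° − 70.1° = 289.9°.
Age = 29.53 × 289.9°/360° ≈ 23.78 days.

23.8 days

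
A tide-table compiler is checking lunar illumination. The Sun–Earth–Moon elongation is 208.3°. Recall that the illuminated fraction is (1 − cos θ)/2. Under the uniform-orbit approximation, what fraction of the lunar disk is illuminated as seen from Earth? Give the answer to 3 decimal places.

f = (1 − cos 208.3°)/2 = (1 − (-0.880))/2 ≈ 0.940.

0.940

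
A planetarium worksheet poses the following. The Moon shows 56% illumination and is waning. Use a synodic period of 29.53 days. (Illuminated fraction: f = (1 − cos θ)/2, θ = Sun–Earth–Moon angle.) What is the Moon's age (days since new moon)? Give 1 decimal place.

From f = (1 − cos θ)/2: cos θ = 1 − 2×0.56 = -0.120; arccos → 96.9°.
Waning ⇒ past full, so θ = 360° − 96.9° = 263.1°.
That fraction of the synodic month is 263.1/360 × 29.53 d ≈ 21.58 d.

21.6 days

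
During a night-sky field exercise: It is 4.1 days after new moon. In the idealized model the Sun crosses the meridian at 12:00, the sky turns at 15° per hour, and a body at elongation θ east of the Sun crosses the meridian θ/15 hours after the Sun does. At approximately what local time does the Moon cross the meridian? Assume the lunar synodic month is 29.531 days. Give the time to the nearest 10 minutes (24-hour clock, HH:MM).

15:20

Phase angle: θ = 360°·(4.1 d)/(29.531 d) = 50.0°.
The Moon trails the Sun by θ/15 = 50.0/15 ≈ 3.33 hours.
12:00 + 3.332 h ≈ 15:20 → 15:20 to the nearest ten minutes.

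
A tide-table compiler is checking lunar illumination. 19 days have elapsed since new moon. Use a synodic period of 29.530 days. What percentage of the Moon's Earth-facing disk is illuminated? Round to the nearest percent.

81%

The Moon has covered 19/29.530 of its cycle, so θ ≈ 360° × 19/29.530 = 231.6°.
With cos θ = (-0.621), the lit fraction is (1 − (-0.621))/2 ≈ 0.810, so 81%.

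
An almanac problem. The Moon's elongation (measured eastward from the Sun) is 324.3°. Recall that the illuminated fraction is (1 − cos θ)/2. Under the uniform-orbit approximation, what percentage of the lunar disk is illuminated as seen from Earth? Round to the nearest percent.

9%

Half-versine of 324.3°: (1 − 0.812)/2 = 0.094, i.e. 9%.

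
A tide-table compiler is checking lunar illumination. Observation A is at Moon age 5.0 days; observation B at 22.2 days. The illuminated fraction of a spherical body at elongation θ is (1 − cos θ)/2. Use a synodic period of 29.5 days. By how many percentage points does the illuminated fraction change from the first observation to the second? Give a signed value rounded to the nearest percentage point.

First observation: θ = 360°·5.0/29.5 = 61.0°, so f = 0.258.
Second observation: θ = 270.9°, f = 0.492.
Δf = 0.492 − 0.258 = +0.234, i.e. +23 pp.

+23 percentage points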